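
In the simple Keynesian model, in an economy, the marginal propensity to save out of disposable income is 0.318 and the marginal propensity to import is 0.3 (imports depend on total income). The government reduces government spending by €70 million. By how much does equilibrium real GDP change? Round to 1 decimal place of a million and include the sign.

MPC = 1 − MPS = 1 − 0.318 = 0.682.
Expenditure multiplier = 1/(1 − c + m) = 1/(1 − 0.682 + 0.3) = 1/0.618 ≈ 1.618.
ΔY = k × ΔG = (−€70 million) / 0.618 ≈ −€113.3 million.

−€113.3 million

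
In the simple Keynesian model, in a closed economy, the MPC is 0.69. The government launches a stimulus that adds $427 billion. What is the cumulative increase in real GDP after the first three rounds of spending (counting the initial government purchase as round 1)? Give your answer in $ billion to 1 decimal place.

$924.9 billion

Round 1 adds ΔG = $427 billion; each later round is MPC = 0.69 times the previous.
After 3 rounds: 427 + 294.63 + 203.2947 = ΔG·(1 − c^3)/(1 − c) = 427 × (1 − 0.328509)/0.31 ≈ $924.9 billion.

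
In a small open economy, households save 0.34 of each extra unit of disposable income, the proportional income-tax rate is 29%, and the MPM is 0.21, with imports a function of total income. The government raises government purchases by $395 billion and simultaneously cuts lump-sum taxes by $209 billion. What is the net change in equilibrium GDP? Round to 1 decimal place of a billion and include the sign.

MPC = 1 − MPS = 1 − 0.34 = 0.66.
Expenditure multiplier = 1/(1 − c(1−t) + m) = 1/(1 − 0.66×0.71 + 0.21) = 1/0.7414 ≈ 1.349.
ΔG contributes k·ΔG = (+$395 billion) / 0.7414 ≈ +$532.8 billion.
ΔT of −$209 billion changes first-round spending by −c·ΔT = +$137.94 billion, contributing k·(−c·ΔT) = (+$137.94 billion) / 0.7414 ≈ +$186.1 billion.
Net ΔY = k(ΔG − c·ΔT) = (+$532.94 billion) / 0.7414 ≈ +$718.8 billion.

+$718.8 billion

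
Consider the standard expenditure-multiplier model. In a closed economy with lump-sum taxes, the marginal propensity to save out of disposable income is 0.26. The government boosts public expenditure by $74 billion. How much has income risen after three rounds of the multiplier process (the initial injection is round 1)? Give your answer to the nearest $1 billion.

$169 billion

MPC = 1 − MPS = 1 − 0.26 = 0.74.
Round 1 adds ΔG = $74 billion; each later round is MPC = 0.74 times the previous.
After 3 rounds: 74 + 54.76 + 40.5224 = ΔG·(1 − c^3)/(1 − c) = 74 × (1 − 0.405224)/0.26 ≈ $169 billion.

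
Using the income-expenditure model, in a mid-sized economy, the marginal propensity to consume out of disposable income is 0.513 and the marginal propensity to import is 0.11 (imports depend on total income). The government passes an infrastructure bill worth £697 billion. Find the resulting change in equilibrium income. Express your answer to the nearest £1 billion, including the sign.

+£1,168 billion

Spending multiplier = 1/(1 − c + m) = 1/(1 − 0.513 + 0.11) = 1/0.597 ≈ 1.675.
ΔY = k × ΔG = (+£697 billion) / 0.597 ≈ +£1,168 billion.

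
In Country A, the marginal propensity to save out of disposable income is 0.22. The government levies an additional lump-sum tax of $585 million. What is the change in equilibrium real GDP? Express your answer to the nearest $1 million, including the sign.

MPC = 1 − MPS = 1 − 0.22 = 0.78.
A lump-sum tax change of +$585 million shifts disposable income by −$585 million; first-round consumption changes by −c × ΔT = −0.78 × (+$585 million) = −$456.3 million.
Expenditure multiplier = 1/(1 − MPC) = 1/(1 − 0.78) = 1/0.22 ≈ 4.545.
The tax multiplier is −c × k ≈ −3.545, so ΔY = k × (−c·ΔT) = (−$456.3 million) / 0.22 ≈ −$2,074 million.

−$2,074 million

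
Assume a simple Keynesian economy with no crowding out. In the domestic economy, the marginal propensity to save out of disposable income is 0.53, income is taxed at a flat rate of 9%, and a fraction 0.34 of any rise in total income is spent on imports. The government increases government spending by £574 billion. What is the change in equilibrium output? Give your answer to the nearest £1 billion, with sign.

MPC = 1 − MPS = 1 − 0.53 = 0.47.
Spending multiplier = 1/(1 − c(1−t) + m) = 1/(1 − 0.47×0.91 + 0.34) = 1/0.9123 ≈ 1.096.
ΔY = k × ΔG = (+£574 billion) / 0.9123 ≈ +£629 billion.

+£629 billion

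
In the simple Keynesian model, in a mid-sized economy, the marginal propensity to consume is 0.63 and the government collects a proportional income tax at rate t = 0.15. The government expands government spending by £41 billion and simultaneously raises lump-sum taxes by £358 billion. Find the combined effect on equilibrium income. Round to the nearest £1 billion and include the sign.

−£397 billion

Expenditure multiplier = 1/(1 − c(1−t)) = 1/(1 − 0.63×0.85) = 1/0.4645 ≈ 2.153.
ΔG contributes k·ΔG = (+£41 billion) / 0.4645 ≈ +£88.3 billion.
ΔT of +£358 billion changes first-round spending by −c·ΔT = −£225.54 billion, contributing k·(−c·ΔT) = (−£225.54 billion) / 0.4645 ≈ −£485.6 billion.
Net ΔY = k(ΔG − c·ΔT) = (−£184.54 billion) / 0.4645 ≈ −£397 billion.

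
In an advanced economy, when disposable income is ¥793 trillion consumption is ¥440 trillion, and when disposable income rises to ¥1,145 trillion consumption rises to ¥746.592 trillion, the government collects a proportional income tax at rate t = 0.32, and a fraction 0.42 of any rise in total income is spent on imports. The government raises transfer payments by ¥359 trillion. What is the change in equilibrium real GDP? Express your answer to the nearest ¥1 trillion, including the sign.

+¥378 trillion

MPC = ΔC/ΔYd = (746.592 − 440)/(1,145 − 793) = 306.592/352 = 0.871.
The transfer change shifts disposable income by +¥359 trillion, so first-round consumption changes by c·ΔTR = 0.871 × (+¥359 trillion) = +¥312.689 trillion.
Expenditure multiplier = 1/(1 − c(1−t) + m) = 1/(1 − 0.871×0.68 + 0.42) = 1/0.82772 ≈ 1.208.
The transfer multiplier is c × k ≈ 1.052, so ΔY = k × (c·ΔTR) = (+¥312.689 trillion) / 0.82772 ≈ +¥378 trillion.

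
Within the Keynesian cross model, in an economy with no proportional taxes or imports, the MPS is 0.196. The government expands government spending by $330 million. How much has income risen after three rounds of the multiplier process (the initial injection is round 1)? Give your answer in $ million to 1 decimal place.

$808.6 million

MPC = 1 − MPS = 1 − 0.196 = 0.804.
Round 1 adds ΔG = $330 million; each later round is MPC = 0.804 times the previous.
After 3 rounds: 330 + 265.32 + 213.31728 = ΔG·(1 − c^3)/(1 − c) = 330 × (1 − 0.519718464)/0.196 ≈ $808.6 million.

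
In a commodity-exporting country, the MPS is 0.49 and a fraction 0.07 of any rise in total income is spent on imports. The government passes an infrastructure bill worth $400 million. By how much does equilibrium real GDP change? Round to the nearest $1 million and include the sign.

MPC = 1 − MPS = 1 − 0.49 = 0.51.
Spending multiplier = 1/(1 − c + m) = 1/(1 − 0.51 + 0.07) = 1/0.56 ≈ 1.786.
ΔY = k × ΔG = (+$400 million) / 0.56 ≈ +$714 million.

+$714 million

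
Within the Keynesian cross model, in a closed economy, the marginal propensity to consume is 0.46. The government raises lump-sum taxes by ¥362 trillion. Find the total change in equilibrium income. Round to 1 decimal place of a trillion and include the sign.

−¥308.4 trillion

A lump-sum tax change of +¥362 trillion shifts disposable income by −¥362 trillion; first-round consumption changes by −c × ΔT = −0.46 × (+¥362 trillion) = −¥166.52 trillion.
Expenditure multiplier = 1/(1 − MPC) = 1/(1 − 0.46) = 1/0.54 ≈ 1.852.
The tax multiplier is −c × k ≈ −0.852, so ΔY = k × (−c·ΔT) = (−¥166.52 trillion) / 0.54 ≈ −¥308.4 trillion.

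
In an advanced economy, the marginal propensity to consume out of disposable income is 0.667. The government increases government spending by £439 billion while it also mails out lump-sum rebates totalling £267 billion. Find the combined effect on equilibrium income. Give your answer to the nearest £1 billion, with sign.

+£1,853 billion

Expenditure multiplier = 1/(1 − MPC) = 1/(1 − 0.667) = 1/0.333 ≈ 3.003.
ΔG contributes k·ΔG = (+£439 billion) / 0.333 ≈ +£1,318.3 billion.
ΔT of −£267 billion changes first-round spending by −c·ΔT = +£178.089 billion, contributing k·(−c·ΔT) = (+£178.089 billion) / 0.333 ≈ +£534.8 billion.
Net ΔY = k(ΔG − c·ΔT) = (+£617.089 billion) / 0.333 ≈ +£1,853 billion.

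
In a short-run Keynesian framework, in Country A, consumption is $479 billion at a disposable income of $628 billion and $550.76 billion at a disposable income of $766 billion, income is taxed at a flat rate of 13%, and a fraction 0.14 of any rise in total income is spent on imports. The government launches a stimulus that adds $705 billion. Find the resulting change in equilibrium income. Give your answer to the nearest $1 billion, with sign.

MPC = ΔC/ΔYd = (550.76 − 479)/(766 − 628) = 71.76/138 = 0.52.
Government-spending multiplier = 1/(1 − c(1−t) + m) = 1/(1 − 0.52×0.87 + 0.14) = 1/0.6876 ≈ 1.454.
ΔY = k × ΔG = (+$705 billion) / 0.6876 ≈ +$1,025 billion.

+$1,025 billion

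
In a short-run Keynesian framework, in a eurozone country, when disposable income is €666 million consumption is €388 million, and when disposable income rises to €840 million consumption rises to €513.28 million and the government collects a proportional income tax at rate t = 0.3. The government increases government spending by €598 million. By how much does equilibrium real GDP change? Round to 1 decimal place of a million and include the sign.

+€1,205.6 million

MPC = ΔC/ΔYd = (513.28 − 388)/(840 − 666) = 125.28/174 = 0.72.
Government-spending multiplier = 1/(1 − c(1−t)) = 1/(1 − 0.72×0.7) = 1/0.496 ≈ 2.016.
ΔY = k × ΔG = (+€598 million) / 0.496 ≈ +€1,205.6 million.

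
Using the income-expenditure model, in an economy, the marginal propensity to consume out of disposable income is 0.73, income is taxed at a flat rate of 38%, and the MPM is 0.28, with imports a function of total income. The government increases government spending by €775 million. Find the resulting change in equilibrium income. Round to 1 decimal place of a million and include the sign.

Spending multiplier = 1/(1 − c(1−t) + m) = 1/(1 − 0.73×0.62 + 0.28) = 1/0.8274 ≈ 1.209.
ΔY = k × ΔG = (+€775 million) / 0.8274 ≈ +€936.7 million.

+€936.7 million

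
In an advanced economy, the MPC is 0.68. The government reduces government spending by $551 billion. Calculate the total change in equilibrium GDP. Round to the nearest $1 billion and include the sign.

Expenditure multiplier = 1/(1 − MPC) = 1/(1 − 0.68) = 1/0.32 = 3.125.
ΔY = k × ΔG = (−$551 billion) / 0.32 ≈ −$1,722 billion.

−$1,722 billion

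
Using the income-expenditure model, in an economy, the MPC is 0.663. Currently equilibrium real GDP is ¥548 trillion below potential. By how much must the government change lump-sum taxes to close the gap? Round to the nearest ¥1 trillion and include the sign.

Spending multiplier = 1/(1 − MPC) = 1/(1 − 0.663) = 1/0.337 ≈ 2.967.
Tax multiplier = −c·k = −0.663/0.337 ≈ −1.967. Need ΔY = +¥548 trillion, so ΔT = ΔY/(−c·k) = −(+¥548 trillion) × 0.337 / 0.663 ≈ −¥279 trillion.
The government should cut lump-sum taxes by ¥279 trillion.

−¥279 trillion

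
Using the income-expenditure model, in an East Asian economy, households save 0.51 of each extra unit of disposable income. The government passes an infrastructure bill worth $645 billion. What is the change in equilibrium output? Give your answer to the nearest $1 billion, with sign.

+$1,265 billion

MPC = 1 − MPS = 1 − 0.51 = 0.49.
Government-spending multiplier = 1/(1 − MPC) = 1/(1 − 0.49) = 1/0.51 ≈ 1.961.
ΔY = k × ΔG = (+$645 billion) / 0.51 ≈ +$1,265 billion.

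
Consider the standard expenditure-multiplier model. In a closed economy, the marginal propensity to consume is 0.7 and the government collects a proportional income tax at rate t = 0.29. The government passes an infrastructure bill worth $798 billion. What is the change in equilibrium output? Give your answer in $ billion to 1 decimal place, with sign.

Government-spending multiplier = 1/(1 − c(1−t)) = 1/(1 − 0.7×0.71) = 1/0.503 ≈ 1.988.
ΔY = k × ΔG = (+$798 billion) / 0.503 ≈ +$1,586.5 billion.

+$1,586.5 billion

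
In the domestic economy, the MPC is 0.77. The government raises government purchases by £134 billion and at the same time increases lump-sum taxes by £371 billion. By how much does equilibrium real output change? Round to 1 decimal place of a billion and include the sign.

Expenditure multiplier = 1/(1 − MPC) = 1/(1 − 0.77) = 1/0.23 ≈ 4.348.
ΔG contributes k·ΔG = (+£134 billion) / 0.23 ≈ +£582.6 billion.
ΔT of +£371 billion changes first-round spending by −c·ΔT = −£285.67 billion, contributing k·(−c·ΔT) = (−£285.67 billion) / 0.23 ≈ −£1,242 billion.
Net ΔY = k(ΔG − c·ΔT) = (−£151.67 billion) / 0.23 ≈ −£659.4 billion.

−£659.4 billion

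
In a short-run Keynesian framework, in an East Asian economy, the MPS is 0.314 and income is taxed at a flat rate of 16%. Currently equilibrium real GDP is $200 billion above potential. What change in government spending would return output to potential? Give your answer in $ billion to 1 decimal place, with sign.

−$84.8 billion

MPC = 1 − MPS = 1 − 0.314 = 0.686.
Spending multiplier = 1/(1 − c(1−t)) = 1/(1 − 0.686×0.84) = 1/0.42376 ≈ 2.36.
Need ΔY = −$200 billion, so ΔG = ΔY/k = (−$200 billion) × 0.42376 ≈ −$84.8 billion.
The government should cut government spending by $84.8 billion.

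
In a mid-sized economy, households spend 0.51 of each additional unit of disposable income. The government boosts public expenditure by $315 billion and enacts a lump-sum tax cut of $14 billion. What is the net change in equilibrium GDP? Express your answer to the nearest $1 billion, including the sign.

+$657 billion

Expenditure multiplier = 1/(1 − MPC) = 1/(1 − 0.51) = 1/0.49 ≈ 2.041.
ΔG contributes k·ΔG = (+$315 billion) / 0.49 ≈ +$642.9 billion.
ΔT of −$14 billion changes first-round spending by −c·ΔT = +$7.14 billion, contributing k·(−c·ΔT) = (+$7.14 billion) / 0.49 ≈ +$14.6 billion.
Net ΔY = k(ΔG − c·ΔT) = (+$322.14 billion) / 0.49 ≈ +$657 billion.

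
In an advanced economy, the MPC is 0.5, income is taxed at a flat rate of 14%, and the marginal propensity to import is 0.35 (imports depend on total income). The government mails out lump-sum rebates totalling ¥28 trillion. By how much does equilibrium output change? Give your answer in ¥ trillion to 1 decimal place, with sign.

A lump-sum tax change of −¥28 trillion shifts disposable income by +¥28 trillion; first-round consumption changes by −c × ΔT = −0.5 × (−¥28 trillion) = +¥14 trillion.
Expenditure multiplier = 1/(1 − c(1−t) + m) = 1/(1 − 0.5×0.86 + 0.35) = 1/0.92 ≈ 1.087.
The tax multiplier is −c × k ≈ −0.543, so ΔY = k × (−c·ΔT) = (+¥14 trillion) / 0.92 ≈ +¥15.2 trillion.

+¥15.2 trillion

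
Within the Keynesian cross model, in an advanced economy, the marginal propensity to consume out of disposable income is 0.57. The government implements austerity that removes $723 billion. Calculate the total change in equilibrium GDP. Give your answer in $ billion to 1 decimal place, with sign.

Expenditure multiplier = 1/(1 − MPC) = 1/(1 − 0.57) = 1/0.43 ≈ 2.326.
ΔY = k × ΔG = (−$723 billion) / 0.43 ≈ −$1,681.4 billion.

−$1,681.4 billion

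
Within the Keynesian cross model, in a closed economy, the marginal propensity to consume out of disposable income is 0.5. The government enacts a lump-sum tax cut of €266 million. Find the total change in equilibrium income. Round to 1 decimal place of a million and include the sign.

+€266.0 million

A lump-sum tax change of −€266 million shifts disposable income by +€266 million; first-round consumption changes by −c × ΔT = −0.5 × (−€266 million) = +€133 million.
Expenditure multiplier = 1/(1 − MPC) = 1/(1 − 0.5) = 1/0.5 = 2.
The tax multiplier is −c × k = −1, so ΔY = k × (−c·ΔT) = (+€133 million) / 0.5 = +€266 million.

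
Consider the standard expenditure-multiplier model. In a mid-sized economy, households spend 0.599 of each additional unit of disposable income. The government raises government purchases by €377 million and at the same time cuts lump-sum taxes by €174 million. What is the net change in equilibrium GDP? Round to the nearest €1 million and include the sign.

+€1,200 million

Expenditure multiplier = 1/(1 − MPC) = 1/(1 − 0.599) = 1/0.401 ≈ 2.494.
ΔG contributes k·ΔG = (+€377 million) / 0.401 ≈ +€940.1 million.
ΔT of −€174 million changes first-round spending by −c·ΔT = +€104.226 million, contributing k·(−c·ΔT) = (+€104.226 million) / 0.401 ≈ +€259.9 million.
Net ΔY = k(ΔG − c·ΔT) = (+€481.226 million) / 0.401 ≈ +€1,200 million.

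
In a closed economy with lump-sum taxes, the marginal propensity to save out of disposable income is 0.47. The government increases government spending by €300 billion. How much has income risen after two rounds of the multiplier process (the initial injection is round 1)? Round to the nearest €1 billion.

MPC = 1 − MPS = 1 − 0.47 = 0.53.
Round 1 adds ΔG = €300 billion; each later round is MPC = 0.53 times the previous.
After 2 rounds: 300 + 159 = ΔG·(1 − c^2)/(1 − c) = 300 × (1 − 0.2809)/0.47 = €459 billion.

€459 billion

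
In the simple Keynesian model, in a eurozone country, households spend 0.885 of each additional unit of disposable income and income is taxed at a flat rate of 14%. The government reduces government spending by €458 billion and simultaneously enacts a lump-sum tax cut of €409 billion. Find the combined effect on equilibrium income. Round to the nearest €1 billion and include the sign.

−€402 billion

Expenditure multiplier = 1/(1 − c(1−t)) = 1/(1 − 0.885×0.86) = 1/0.2389 ≈ 4.186.
ΔG contributes k·ΔG = (−€458 billion) / 0.2389 ≈ −€1,917.1 billion.
ΔT of −€409 billion changes first-round spending by −c·ΔT = +€361.965 billion, contributing k·(−c·ΔT) = (+€361.965 billion) / 0.2389 ≈ +€1,515.1 billion.
Net ΔY = k(ΔG − c·ΔT) = (−€96.035 billion) / 0.2389 ≈ −€402 billion.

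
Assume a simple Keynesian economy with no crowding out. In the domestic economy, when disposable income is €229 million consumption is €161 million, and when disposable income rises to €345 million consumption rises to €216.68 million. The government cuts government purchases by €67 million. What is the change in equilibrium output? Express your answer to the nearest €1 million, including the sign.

−€129 million

MPC = ΔC/ΔYd = (216.68 − 161)/(345 − 229) = 55.68/116 = 0.48.
Government-spending multiplier = 1/(1 − MPC) = 1/(1 − 0.48) = 1/0.52 ≈ 1.923.
ΔY = k × ΔG = (−€67 million) / 0.52 ≈ −€129 million.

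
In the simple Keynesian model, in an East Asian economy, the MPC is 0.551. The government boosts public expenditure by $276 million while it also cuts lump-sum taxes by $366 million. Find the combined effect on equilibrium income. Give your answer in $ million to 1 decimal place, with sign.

+$1,063.8 million

Expenditure multiplier = 1/(1 − MPC) = 1/(1 − 0.551) = 1/0.449 ≈ 2.227.
ΔG contributes k·ΔG = (+$276 million) / 0.449 ≈ +$614.7 million.
ΔT of −$366 million changes first-round spending by −c·ΔT = +$201.666 million, contributing k·(−c·ΔT) = (+$201.666 million) / 0.449 ≈ +$449.1 million.
Net ΔY = k(ΔG − c·ΔT) = (+$477.666 million) / 0.449 ≈ +$1,063.8 million.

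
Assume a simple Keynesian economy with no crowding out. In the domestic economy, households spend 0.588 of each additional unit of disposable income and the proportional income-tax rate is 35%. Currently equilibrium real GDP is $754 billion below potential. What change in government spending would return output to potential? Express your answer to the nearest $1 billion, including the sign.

Spending multiplier = 1/(1 − c(1−t)) = 1/(1 − 0.588×0.65) = 1/0.6178 ≈ 1.619.
Need ΔY = +$754 billion, so ΔG = ΔY/k = (+$754 billion) × 0.6178 ≈ +$466 billion.
The government should increase government spending by $466 billion.

+$466 billion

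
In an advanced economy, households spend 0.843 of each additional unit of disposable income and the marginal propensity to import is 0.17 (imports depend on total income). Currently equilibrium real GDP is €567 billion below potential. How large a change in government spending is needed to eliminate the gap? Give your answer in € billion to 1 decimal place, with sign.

Spending multiplier = 1/(1 − c + m) = 1/(1 − 0.843 + 0.17) = 1/0.327 ≈ 3.058.
Need ΔY = +€567 billion, so ΔG = ΔY/k = (+€567 billion) × 0.327 ≈ +€185.4 billion.
The government should increase government spending by €185.4 billion.

+€185.4 billion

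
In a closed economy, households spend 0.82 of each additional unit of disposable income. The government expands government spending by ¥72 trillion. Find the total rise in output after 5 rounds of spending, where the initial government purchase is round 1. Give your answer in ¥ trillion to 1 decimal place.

¥251.7 trillion

Round 1 adds ΔG = ¥72 trillion; each later round is MPC = 0.82 times the previous.
After 5 rounds: 72 + 59.04 + 48.4128 + 39.698496 + 32.55276672 = ΔG·(1 − c^5)/(1 − c) = 72 × (1 − 0.3707398432)/0.18 ≈ ¥251.7 trillion.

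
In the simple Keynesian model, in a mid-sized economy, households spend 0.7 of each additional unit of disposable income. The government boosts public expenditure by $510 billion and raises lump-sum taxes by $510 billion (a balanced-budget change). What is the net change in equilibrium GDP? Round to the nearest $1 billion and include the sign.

Expenditure multiplier = 1/(1 − MPC) = 1/(1 − 0.7) = 1/0.3 ≈ 3.333.
ΔG contributes k·ΔG = (+$510 billion) / 0.3 = +$1,700 billion.
ΔT of +$510 billion changes first-round spending by −c·ΔT = −$357 billion, contributing k·(−c·ΔT) = (−$357 billion) / 0.3 = −$1,190 billion.
With ΔG = ΔT and no other leakages, the balanced-budget multiplier is 1, so ΔY = ΔG = +$510 billion.

+$510 billion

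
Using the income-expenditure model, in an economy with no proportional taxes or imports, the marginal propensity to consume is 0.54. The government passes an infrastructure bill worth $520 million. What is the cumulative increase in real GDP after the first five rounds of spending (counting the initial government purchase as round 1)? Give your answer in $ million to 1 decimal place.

$1,078.5 million

Round 1 adds ΔG = $520 million; each later round is MPC = 0.54 times the previous.
After 5 rounds: 520 + 280.8 + 151.632 + 81.88128 + 44.2158912 = ΔG·(1 − c^5)/(1 − c) = 520 × (1 − 0.0459165024)/0.46 ≈ $1,078.5 million.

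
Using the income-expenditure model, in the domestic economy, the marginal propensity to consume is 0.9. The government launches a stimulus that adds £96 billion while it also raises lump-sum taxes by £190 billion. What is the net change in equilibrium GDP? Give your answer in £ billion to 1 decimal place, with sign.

Expenditure multiplier = 1/(1 − MPC) = 1/(1 − 0.9) = 1/0.1 = 10.
ΔG contributes k·ΔG = (+£96 billion) / 0.1 = +£960 billion.
ΔT of +£190 billion changes first-round spending by −c·ΔT = −£171 billion, contributing k·(−c·ΔT) = (−£171 billion) / 0.1 = −£1,710 billion.
Net ΔY = k(ΔG − c·ΔT) = (−£75 billion) / 0.1 = −£750 billion.

−£750.0 billion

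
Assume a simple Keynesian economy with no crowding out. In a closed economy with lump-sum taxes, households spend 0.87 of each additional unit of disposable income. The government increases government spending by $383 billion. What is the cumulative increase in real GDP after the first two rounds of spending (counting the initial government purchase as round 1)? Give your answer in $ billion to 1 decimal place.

$716.2 billion

Round 1 adds ΔG = $383 billion; each later round is MPC = 0.87 times the previous.
After 2 rounds: 383 + 333.21 = ΔG·(1 − c^2)/(1 − c) = 383 × (1 − 0.7569)/0.13 ≈ $716.2 billion.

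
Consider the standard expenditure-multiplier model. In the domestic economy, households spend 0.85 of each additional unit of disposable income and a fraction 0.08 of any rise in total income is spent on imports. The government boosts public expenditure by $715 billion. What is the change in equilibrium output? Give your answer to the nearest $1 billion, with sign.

+$3,109 billion

Government-spending multiplier = 1/(1 − c + m) = 1/(1 − 0.85 + 0.08) = 1/0.23 ≈ 4.348.
ΔY = k × ΔG = (+$715 billion) / 0.23 ≈ +$3,109 billion.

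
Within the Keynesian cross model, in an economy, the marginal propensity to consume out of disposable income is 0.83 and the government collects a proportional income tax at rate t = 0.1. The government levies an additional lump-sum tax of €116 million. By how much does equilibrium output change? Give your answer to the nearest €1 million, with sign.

A lump-sum tax change of +€116 million shifts disposable income by −€116 million; first-round consumption changes by −c × ΔT = −0.83 × (+€116 million) = −€96.28 million.
Expenditure multiplier = 1/(1 − c(1−t)) = 1/(1 − 0.83×0.9) = 1/0.253 ≈ 3.953.
The tax multiplier is −c × k ≈ −3.281, so ΔY = k × (−c·ΔT) = (−€96.28 million) / 0.253 ≈ −€381 million.

−€381 million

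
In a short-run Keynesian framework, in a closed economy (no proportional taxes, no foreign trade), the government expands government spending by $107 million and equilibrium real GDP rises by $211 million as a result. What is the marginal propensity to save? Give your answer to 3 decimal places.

Implied spending multiplier k = ΔY/ΔG = 211/107 ≈ 1.972.
Since k = 1/(1 − MPC), MPC = 1 − 1/k = 1 − ΔG/ΔY = 1 − 107/211 ≈ 0.493.
MPS = 1 − MPC = 0.507.

0.507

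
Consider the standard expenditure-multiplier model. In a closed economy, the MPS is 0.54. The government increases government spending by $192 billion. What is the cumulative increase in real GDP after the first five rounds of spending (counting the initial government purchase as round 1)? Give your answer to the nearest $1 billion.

$348 billion

MPC = 1 − MPS = 1 − 0.54 = 0.46.
Round 1 adds ΔG = $192 billion; each later round is MPC = 0.46 times the previous.
After 5 rounds: 192 + 88.32 + 40.6272 + 18.688512 + 8.59671552 = ΔG·(1 − c^5)/(1 − c) = 192 × (1 − 0.0205962976)/0.54 ≈ $348 billion.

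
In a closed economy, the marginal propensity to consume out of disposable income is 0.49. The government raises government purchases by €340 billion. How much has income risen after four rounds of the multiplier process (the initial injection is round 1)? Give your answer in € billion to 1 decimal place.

Round 1 adds ΔG = €340 billion; each later round is MPC = 0.49 times the previous.
After 4 rounds: 340 + 166.6 + 81.634 + 40.00066 = ΔG·(1 − c^4)/(1 − c) = 340 × (1 − 0.05764801)/0.51 ≈ €628.2 billion.

€628.2 billion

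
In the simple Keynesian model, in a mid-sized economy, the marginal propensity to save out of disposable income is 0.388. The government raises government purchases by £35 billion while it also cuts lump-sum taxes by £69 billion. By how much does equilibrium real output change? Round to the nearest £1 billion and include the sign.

MPC = 1 − MPS = 1 − 0.388 = 0.612.
Expenditure multiplier = 1/(1 − MPC) = 1/(1 − 0.612) = 1/0.388 ≈ 2.577.
ΔG contributes k·ΔG = (+£35 billion) / 0.388 ≈ +£90.2 billion.
ΔT of −£69 billion changes first-round spending by −c·ΔT = +£42.228 billion, contributing k·(−c·ΔT) = (+£42.228 billion) / 0.388 ≈ +£108.8 billion.
Net ΔY = k(ΔG − c·ΔT) = (+£77.228 billion) / 0.388 ≈ +£199 billion.

+£199 billion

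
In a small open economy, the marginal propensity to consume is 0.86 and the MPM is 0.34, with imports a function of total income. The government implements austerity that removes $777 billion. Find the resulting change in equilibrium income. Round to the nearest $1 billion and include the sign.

Spending multiplier = 1/(1 − c + m) = 1/(1 − 0.86 + 0.34) = 1/0.48 ≈ 2.083.
ΔY = k × ΔG = (−$777 billion) / 0.48 ≈ −$1,619 billion.

−$1,619 billion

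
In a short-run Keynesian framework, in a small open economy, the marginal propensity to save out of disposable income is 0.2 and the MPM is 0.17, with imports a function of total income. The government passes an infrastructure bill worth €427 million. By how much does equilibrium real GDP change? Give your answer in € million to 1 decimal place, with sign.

MPC = 1 − MPS = 1 − 0.2 = 0.8.
Spending multiplier = 1/(1 − c + m) = 1/(1 − 0.8 + 0.17) = 1/0.37 ≈ 2.703.
ΔY = k × ΔG = (+€427 million) / 0.37 ≈ +€1,154.1 million.

+€1,154.1 million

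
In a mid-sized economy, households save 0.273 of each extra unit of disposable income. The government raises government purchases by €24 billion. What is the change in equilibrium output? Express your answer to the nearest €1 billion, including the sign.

MPC = 1 − MPS = 1 − 0.273 = 0.727.
Spending multiplier = 1/(1 − MPC) = 1/(1 − 0.727) = 1/0.273 ≈ 3.663.
ΔY = k × ΔG = (+€24 billion) / 0.273 ≈ +€88 billion.

+€88 billion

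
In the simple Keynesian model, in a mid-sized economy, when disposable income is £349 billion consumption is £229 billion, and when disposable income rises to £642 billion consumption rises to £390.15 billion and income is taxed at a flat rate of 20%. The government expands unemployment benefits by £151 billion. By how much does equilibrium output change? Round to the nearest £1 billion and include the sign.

MPC = ΔC/ΔYd = (390.15 − 229)/(642 − 349) = 161.15/293 = 0.55.
The transfer change shifts disposable income by +£151 billion, so first-round consumption changes by c·ΔTR = 0.55 × (+£151 billion) = +£83.05 billion.
Expenditure multiplier = 1/(1 − c(1−t)) = 1/(1 − 0.55×0.8) = 1/0.56 ≈ 1.786.
The transfer multiplier is c × k ≈ 0.982, so ΔY = k × (c·ΔTR) = (+£83.05 billion) / 0.56 ≈ +£148 billion.

+£148 billion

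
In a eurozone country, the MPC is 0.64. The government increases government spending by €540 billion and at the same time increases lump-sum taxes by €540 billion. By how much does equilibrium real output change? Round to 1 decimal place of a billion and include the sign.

+€540.0 billion

Expenditure multiplier = 1/(1 − MPC) = 1/(1 − 0.64) = 1/0.36 ≈ 2.778.
ΔG contributes k·ΔG = (+€540 billion) / 0.36 = +€1,500 billion.
ΔT of +€540 billion changes first-round spending by −c·ΔT = −€345.6 billion, contributing k·(−c·ΔT) = (−€345.6 billion) / 0.36 = −€960 billion.
With ΔG = ΔT and no other leakages, the balanced-budget multiplier is 1, so ΔY = ΔG = +€540 billion.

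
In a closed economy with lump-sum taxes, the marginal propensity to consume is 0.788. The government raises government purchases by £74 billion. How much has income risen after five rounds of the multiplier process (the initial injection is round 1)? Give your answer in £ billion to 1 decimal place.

£243.0 billion

Round 1 adds ΔG = £74 billion; each later round is MPC = 0.788 times the previous.
After 5 rounds: 74 + 58.312 + 45.949856 + 36.208486528 + 28.532287384064 = ΔG·(1 − c^5)/(1 − c) = 74 × (1 − 0.303830303495168)/0.212 ≈ £243 billion.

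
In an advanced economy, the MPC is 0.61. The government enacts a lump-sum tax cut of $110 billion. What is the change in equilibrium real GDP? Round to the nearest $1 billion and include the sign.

+$172 billion

A lump-sum tax change of −$110 billion shifts disposable income by +$110 billion; first-round consumption changes by −c × ΔT = −0.61 × (−$110 billion) = +$67.1 billion.
Expenditure multiplier = 1/(1 − MPC) = 1/(1 − 0.61) = 1/0.39 ≈ 2.564.
The tax multiplier is −c × k ≈ −1.564, so ΔY = k × (−c·ΔT) = (+$67.1 billion) / 0.39 ≈ +$172 billion.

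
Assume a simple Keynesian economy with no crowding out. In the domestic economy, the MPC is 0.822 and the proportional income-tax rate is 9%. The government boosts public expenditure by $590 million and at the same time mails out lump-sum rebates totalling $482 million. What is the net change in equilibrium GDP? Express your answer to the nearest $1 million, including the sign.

+$3,914 million

Expenditure multiplier = 1/(1 − c(1−t)) = 1/(1 − 0.822×0.91) = 1/0.25198 ≈ 3.969.
ΔG contributes k·ΔG = (+$590 million) / 0.25198 ≈ +$2,341.5 million.
ΔT of −$482 million changes first-round spending by −c·ΔT = +$396.204 million, contributing k·(−c·ΔT) = (+$396.204 million) / 0.25198 ≈ +$1,572.4 million.
Net ΔY = k(ΔG − c·ΔT) = (+$986.204 million) / 0.25198 ≈ +$3,914 million.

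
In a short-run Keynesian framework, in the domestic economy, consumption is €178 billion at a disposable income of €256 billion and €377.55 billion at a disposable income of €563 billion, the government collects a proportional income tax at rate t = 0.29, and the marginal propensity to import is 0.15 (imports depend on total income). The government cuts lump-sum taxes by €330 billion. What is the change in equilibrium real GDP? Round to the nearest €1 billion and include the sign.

MPC = ΔC/ΔYd = (377.55 − 178)/(563 − 256) = 199.55/307 = 0.65.
A lump-sum tax change of −€330 billion shifts disposable income by +€330 billion; first-round consumption changes by −c × ΔT = −0.65 × (−€330 billion) = +€214.5 billion.
Expenditure multiplier = 1/(1 − c(1−t) + m) = 1/(1 − 0.65×0.71 + 0.15) = 1/0.6885 ≈ 1.452.
The tax multiplier is −c × k ≈ −0.944, so ΔY = k × (−c·ΔT) = (+€214.5 billion) / 0.6885 ≈ +€312 billion.

+€312 billion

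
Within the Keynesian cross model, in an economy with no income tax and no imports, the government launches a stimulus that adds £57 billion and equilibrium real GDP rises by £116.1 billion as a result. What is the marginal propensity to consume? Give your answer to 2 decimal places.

Implied spending multiplier k = ΔY/ΔG = 116.1/57 ≈ 2.0368.
Since k = 1/(1 − MPC), MPC = 1 − 1/k = 1 − ΔG/ΔY = 1 − 57/116.1 ≈ 0.51.

0.51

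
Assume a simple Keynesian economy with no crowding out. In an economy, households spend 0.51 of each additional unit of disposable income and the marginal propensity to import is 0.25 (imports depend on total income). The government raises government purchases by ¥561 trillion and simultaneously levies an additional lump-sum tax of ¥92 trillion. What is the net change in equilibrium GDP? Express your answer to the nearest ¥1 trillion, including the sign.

+¥695 trillion

Expenditure multiplier = 1/(1 − c + m) = 1/(1 − 0.51 + 0.25) = 1/0.74 ≈ 1.351.
ΔG contributes k·ΔG = (+¥561 trillion) / 0.74 ≈ +¥758.1 trillion.
ΔT of +¥92 trillion changes first-round spending by −c·ΔT = −¥46.92 trillion, contributing k·(−c·ΔT) = (−¥46.92 trillion) / 0.74 ≈ −¥63.4 trillion.
Net ΔY = k(ΔG − c·ΔT) = (+¥514.08 trillion) / 0.74 ≈ +¥695 trillion.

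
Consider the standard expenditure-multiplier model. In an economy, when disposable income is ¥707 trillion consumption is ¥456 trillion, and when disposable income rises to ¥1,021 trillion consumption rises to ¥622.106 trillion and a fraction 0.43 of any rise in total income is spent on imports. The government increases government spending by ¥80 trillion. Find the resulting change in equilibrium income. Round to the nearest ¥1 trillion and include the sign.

+¥89 trillion

MPC = ΔC/ΔYd = (622.106 − 456)/(1,021 − 707) = 166.106/314 = 0.529.
Government-spending multiplier = 1/(1 − c + m) = 1/(1 − 0.529 + 0.43) = 1/0.901 ≈ 1.11.
ΔY = k × ΔG = (+¥80 trillion) / 0.901 ≈ +¥89 trillion.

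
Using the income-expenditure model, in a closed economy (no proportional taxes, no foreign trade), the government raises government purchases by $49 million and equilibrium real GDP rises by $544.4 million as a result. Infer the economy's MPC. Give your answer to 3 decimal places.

0.910

Implied spending multiplier k = ΔY/ΔG = 544.4/49 ≈ 11.1102.
Since k = 1/(1 − MPC), MPC = 1 − 1/k = 1 − ΔG/ΔY = 1 − 49/544.4 ≈ 0.910.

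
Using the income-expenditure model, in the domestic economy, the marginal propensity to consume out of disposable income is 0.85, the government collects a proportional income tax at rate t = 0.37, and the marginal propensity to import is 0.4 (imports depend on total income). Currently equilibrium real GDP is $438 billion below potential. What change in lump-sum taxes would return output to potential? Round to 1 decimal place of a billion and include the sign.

Spending multiplier = 1/(1 − c(1−t) + m) = 1/(1 − 0.85×0.63 + 0.4) = 1/0.8645 ≈ 1.157.
Tax multiplier = −c·k = −0.85/0.8645 ≈ −0.983. Need ΔY = +$438 billion, so ΔT = ΔY/(−c·k) = −(+$438 billion) × 0.8645 / 0.85 ≈ −$445.5 billion.
The government should cut lump-sum taxes by $445.5 billion.

−$445.5 billion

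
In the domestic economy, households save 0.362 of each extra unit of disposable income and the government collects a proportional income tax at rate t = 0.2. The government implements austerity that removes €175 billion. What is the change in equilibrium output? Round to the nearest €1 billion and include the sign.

MPC = 1 − MPS = 1 − 0.362 = 0.638.
Spending multiplier = 1/(1 − c(1−t)) = 1/(1 − 0.638×0.8) = 1/0.4896 ≈ 2.042.
ΔY = k × ΔG = (−€175 billion) / 0.4896 ≈ −€357 billion.

−€357 billion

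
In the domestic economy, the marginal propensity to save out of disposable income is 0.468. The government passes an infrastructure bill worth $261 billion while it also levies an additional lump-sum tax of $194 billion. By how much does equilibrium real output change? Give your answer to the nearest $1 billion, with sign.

MPC = 1 − MPS = 1 − 0.468 = 0.532.
Expenditure multiplier = 1/(1 − MPC) = 1/(1 − 0.532) = 1/0.468 ≈ 2.137.
ΔG contributes k·ΔG = (+$261 billion) / 0.468 ≈ +$557.7 billion.
ΔT of +$194 billion changes first-round spending by −c·ΔT = −$103.208 billion, contributing k·(−c·ΔT) = (−$103.208 billion) / 0.468 ≈ −$220.5 billion.
Net ΔY = k(ΔG − c·ΔT) = (+$157.792 billion) / 0.468 ≈ +$337 billion.

+$337 billion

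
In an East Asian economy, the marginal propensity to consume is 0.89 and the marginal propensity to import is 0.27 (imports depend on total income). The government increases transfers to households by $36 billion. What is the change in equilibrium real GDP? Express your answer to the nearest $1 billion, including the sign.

+$84 billion

The transfer change shifts disposable income by +$36 billion, so first-round consumption changes by c·ΔTR = 0.89 × (+$36 billion) = +$32.04 billion.
Expenditure multiplier = 1/(1 − c + m) = 1/(1 − 0.89 + 0.27) = 1/0.38 ≈ 2.632.
The transfer multiplier is c × k ≈ 2.342, so ΔY = k × (c·ΔTR) = (+$32.04 billion) / 0.38 ≈ +$84 billion.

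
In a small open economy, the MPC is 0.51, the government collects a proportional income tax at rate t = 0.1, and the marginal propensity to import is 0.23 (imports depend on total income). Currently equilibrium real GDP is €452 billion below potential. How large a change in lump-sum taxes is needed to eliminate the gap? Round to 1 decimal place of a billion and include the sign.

−€683.3 billion

Spending multiplier = 1/(1 − c(1−t) + m) = 1/(1 − 0.51×0.9 + 0.23) = 1/0.771 ≈ 1.297.
Tax multiplier = −c·k = −0.51/0.771 ≈ −0.661. Need ΔY = +€452 billion, so ΔT = ΔY/(−c·k) = −(+€452 billion) × 0.771 / 0.51 ≈ −€683.3 billion.
The government should cut lump-sum taxes by €683.3 billion.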